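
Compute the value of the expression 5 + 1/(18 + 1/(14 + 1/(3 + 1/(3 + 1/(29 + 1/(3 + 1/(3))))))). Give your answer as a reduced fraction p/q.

3866739/764882

a_0 = 5: 5/1
a_1 = 18: 91/18
a_2 = 14: 1279/253
a_3 = 3: 3928/777
a_4 = 3: 13063/2584
a_5 = 29: 382755/75713
a_6 = 3: 1161328/229723
a_7 = 3: 3866739/764882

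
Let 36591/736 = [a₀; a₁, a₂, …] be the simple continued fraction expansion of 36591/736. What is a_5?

⌊36591/736⌋ = 49, remainder 527
⌊736/527⌋ = 1, remainder 209
⌊527/209⌋ = 2, remainder 109
⌊209/109⌋ = 1, remainder 100
⌊109/100⌋ = 1, remainder 9
⌊100/9⌋ = 11, remainder 1

11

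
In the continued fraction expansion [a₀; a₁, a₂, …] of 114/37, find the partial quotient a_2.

114 ÷ 37 → quotient 3, remainder 3
37 ÷ 3 → quotient 12, remainder 1
3 ÷ 1 → quotient 3, remainder 0

3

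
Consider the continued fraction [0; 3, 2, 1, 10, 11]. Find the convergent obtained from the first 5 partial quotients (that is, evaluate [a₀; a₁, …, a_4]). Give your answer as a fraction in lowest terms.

Start with 10.
1 + 1/(10/1) = 1 + 1/10 = 11/10
2 + 1/(11/10) = 2 + 10/11 = 32/11
3 + 1/(32/11) = 3 + 11/32 = 107/32
0 + 1/(107/32) = 0 + 32/107 = 32/107

32/107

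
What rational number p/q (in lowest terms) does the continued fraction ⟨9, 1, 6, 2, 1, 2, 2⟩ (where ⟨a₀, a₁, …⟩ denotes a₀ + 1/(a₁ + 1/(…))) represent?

1381/140

Start with 2.
2 + 1/(2/1) = 2 + 1/2 = 5/2
1 + 1/(5/2) = 1 + 2/5 = 7/5
2 + 1/(7/5) = 2 + 5/7 = 19/7
6 + 1/(19/7) = 6 + 7/19 = 121/19
1 + 1/(121/19) = 1 + 19/121 = 140/121
9 + 1/(140/121) = 9 + 121/140 = 1381/140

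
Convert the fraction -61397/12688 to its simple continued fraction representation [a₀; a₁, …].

Run the Euclidean algorithm, recording each quotient:
-61397 ÷ 12688 → quotient -5, remainder 2043
12688 ÷ 2043 → quotient 6, remainder 430
2043 ÷ 430 → quotient 4, remainder 323
430 ÷ 323 → quotient 1, remainder 107
323 ÷ 107 → quotient 3, remainder 2
107 ÷ 2 → quotient 53, remainder 1
2 ÷ 1 → quotient 2, remainder 0

[-5; 6, 4, 1, 3, 53, 2]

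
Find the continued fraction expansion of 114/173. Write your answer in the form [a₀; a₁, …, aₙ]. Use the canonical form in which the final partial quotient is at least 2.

[0; 1, 1, 1, 13, 1, 3]

⌊114/173⌋ = 0, remainder 114
⌊173/114⌋ = 1, remainder 59
⌊114/59⌋ = 1, remainder 55
⌊59/55⌋ = 1, remainder 4
⌊55/4⌋ = 13, remainder 3
⌊4/3⌋ = 1, remainder 1
⌊3/1⌋ = 3, remainder 0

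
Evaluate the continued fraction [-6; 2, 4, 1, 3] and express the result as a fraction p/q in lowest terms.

-233/42

a_0 = -6: -6/1
a_1 = 2: -11/2
a_2 = 4: -50/9
a_3 = 1: -61/11
a_4 = 3: -233/42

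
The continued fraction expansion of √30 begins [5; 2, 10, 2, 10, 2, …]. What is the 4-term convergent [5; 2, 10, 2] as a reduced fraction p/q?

241/44

Start with 2.
10 + 1/(2/1) = 10 + 1/2 = 21/2
2 + 1/(21/2) = 2 + 2/21 = 44/21
5 + 1/(44/21) = 5 + 21/44 = 241/44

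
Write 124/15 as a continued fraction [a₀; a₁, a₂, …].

[8; 3, 1, 3]

Apply division with remainder until the remainder is 0:
⌊124/15⌋ = 8, remainder 4
⌊15/4⌋ = 3, remainder 3
⌊4/3⌋ = 1, remainder 1
⌊3/1⌋ = 3, remainder 0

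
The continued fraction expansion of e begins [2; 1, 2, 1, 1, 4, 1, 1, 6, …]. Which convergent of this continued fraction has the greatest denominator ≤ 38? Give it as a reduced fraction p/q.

87/32

a_0 = 2: 2/1  (≤ bound)
a_1 = 1: 3/1  (≤ bound)
a_2 = 2: 8/3  (≤ bound)
a_3 = 1: 11/4  (≤ bound)
a_4 = 1: 19/7  (≤ bound)
a_5 = 4: 87/32  (≤ bound)
a_6 = 1: 106/39  (> 38, stop)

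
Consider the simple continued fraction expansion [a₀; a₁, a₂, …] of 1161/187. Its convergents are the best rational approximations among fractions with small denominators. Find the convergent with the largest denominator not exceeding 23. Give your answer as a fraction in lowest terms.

a_0 = 6: 6/1  (≤ bound)
a_1 = 4: 25/4  (≤ bound)
a_2 = 1: 31/5  (≤ bound)
a_3 = 3: 118/19  (≤ bound)
a_4 = 1: 149/24  (> 23, stop)

118/19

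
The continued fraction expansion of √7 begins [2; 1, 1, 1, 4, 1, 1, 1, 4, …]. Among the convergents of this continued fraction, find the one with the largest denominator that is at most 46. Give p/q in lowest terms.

82/31

List convergents until the denominator exceeds the bound:
a_0 = 2: 2/1  (≤ bound)
a_1 = 1: 3/1  (≤ bound)
a_2 = 1: 5/2  (≤ bound)
a_3 = 1: 8/3  (≤ bound)
a_4 = 4: 37/14  (≤ bound)
a_5 = 1: 45/17  (≤ bound)
a_6 = 1: 82/31  (≤ bound)
a_7 = 1: 127/48  (> 46, stop)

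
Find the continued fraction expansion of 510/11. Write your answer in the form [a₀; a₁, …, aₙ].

510 ÷ 11 → quotient 46, remainder 4
11 ÷ 4 → quotient 2, remainder 3
4 ÷ 3 → quotient 1, remainder 1
3 ÷ 1 → quotient 3, remainder 0

[46; 2, 1, 3]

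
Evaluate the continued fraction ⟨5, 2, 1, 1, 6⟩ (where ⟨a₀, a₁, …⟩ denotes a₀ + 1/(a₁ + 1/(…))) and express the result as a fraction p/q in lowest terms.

a_0 = 5: 5/1
a_1 = 2: 11/2
a_2 = 1: 16/3
a_3 = 1: 27/5
a_4 = 6: 178/33

178/33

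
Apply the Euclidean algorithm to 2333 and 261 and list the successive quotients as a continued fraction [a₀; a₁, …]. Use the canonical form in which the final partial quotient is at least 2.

[8; 1, 15, 3, 5]

Apply division with remainder until the remainder is 0:
2333 = 8·261 + 245, so a_0 = 8
261 = 1·245 + 16, so a_1 = 1
245 = 15·16 + 5, so a_2 = 15
16 = 3·5 + 1, so a_3 = 3
5 = 5·1 + 0, so a_4 = 5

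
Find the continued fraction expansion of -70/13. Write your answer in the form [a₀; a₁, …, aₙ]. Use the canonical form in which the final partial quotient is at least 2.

-70 ÷ 13 → quotient -6, remainder 8
13 ÷ 8 → quotient 1, remainder 5
8 ÷ 5 → quotient 1, remainder 3
5 ÷ 3 → quotient 1, remainder 2
3 ÷ 2 → quotient 1, remainder 1
2 ÷ 1 → quotient 2, remainder 0

[-6; 1, 1, 1, 1, 2]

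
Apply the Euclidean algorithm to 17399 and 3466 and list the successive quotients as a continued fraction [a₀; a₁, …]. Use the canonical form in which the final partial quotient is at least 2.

17399 ÷ 3466 → quotient 5, remainder 69
3466 ÷ 69 → quotient 50, remainder 16
69 ÷ 16 → quotient 4, remainder 5
16 ÷ 5 → quotient 3, remainder 1
5 ÷ 1 → quotient 5, remainder 0

[5; 50, 4, 3, 5]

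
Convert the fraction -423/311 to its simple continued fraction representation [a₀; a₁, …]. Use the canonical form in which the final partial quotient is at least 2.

-423 ÷ 311 → quotient -2, remainder 199
311 ÷ 199 → quotient 1, remainder 112
199 ÷ 112 → quotient 1, remainder 87
112 ÷ 87 → quotient 1, remainder 25
87 ÷ 25 → quotient 3, remainder 12
25 ÷ 12 → quotient 2, remainder 1
12 ÷ 1 → quotient 12, remainder 0

[-2; 1, 1, 1, 3, 2, 12]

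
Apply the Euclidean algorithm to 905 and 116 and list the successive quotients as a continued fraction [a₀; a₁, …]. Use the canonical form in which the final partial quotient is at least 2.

⌊905/116⌋ = 7, remainder 93
⌊116/93⌋ = 1, remainder 23
⌊93/23⌋ = 4, remainder 1
⌊23/1⌋ = 23, remainder 0

[7; 1, 4, 23]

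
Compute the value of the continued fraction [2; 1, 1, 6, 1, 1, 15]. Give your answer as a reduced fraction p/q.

1103/435

Compute successive convergents:
a_0 = 2: 2/1
a_1 = 1: 3/1
a_2 = 1: 5/2
a_3 = 6: 33/13
a_4 = 1: 38/15
a_5 = 1: 71/28
a_6 = 15: 1103/435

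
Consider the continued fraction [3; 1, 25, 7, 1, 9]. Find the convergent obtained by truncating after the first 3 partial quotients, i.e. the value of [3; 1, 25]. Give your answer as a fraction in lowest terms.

Start with 25.
1 + 1/(25/1) = 1 + 1/25 = 26/25
3 + 1/(26/25) = 3 + 25/26 = 103/26

103/26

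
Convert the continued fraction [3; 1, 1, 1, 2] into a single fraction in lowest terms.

Build up convergents one term at a time:
a_0 = 3: 3/1
a_1 = 1: 4/1
a_2 = 1: 7/2
a_3 = 1: 11/3
a_4 = 2: 29/8

29/8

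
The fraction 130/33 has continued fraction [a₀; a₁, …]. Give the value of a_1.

130 ÷ 33 → quotient 3, remainder 31
33 ÷ 31 → quotient 1, remainder 2

1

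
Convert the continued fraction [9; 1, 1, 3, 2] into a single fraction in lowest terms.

Start with 2.
3 + 1/(2/1) = 3 + 1/2 = 7/2
1 + 1/(7/2) = 1 + 2/7 = 9/7
1 + 1/(9/7) = 1 + 7/9 = 16/9
9 + 1/(16/9) = 9 + 9/16 = 153/16

153/16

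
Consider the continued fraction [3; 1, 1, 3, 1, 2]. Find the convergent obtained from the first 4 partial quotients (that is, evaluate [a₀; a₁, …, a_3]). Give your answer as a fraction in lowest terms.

Start with 3.
1 + 1/(3/1) = 1 + 1/3 = 4/3
1 + 1/(4/3) = 1 + 3/4 = 7/4
3 + 1/(7/4) = 3 + 4/7 = 25/7

25/7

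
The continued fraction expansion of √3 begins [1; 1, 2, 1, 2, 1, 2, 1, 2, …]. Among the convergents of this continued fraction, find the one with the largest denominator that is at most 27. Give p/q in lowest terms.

List convergents until the denominator exceeds the bound:
a_0 = 1: 1/1  (≤ bound)
a_1 = 1: 2/1  (≤ bound)
a_2 = 2: 5/3  (≤ bound)
a_3 = 1: 7/4  (≤ bound)
a_4 = 2: 19/11  (≤ bound)
a_5 = 1: 26/15  (≤ bound)
a_6 = 2: 71/41  (> 27, stop)

26/15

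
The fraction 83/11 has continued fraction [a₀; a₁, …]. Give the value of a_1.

⌊83/11⌋ = 7, remainder 6
⌊11/6⌋ = 1, remainder 5

1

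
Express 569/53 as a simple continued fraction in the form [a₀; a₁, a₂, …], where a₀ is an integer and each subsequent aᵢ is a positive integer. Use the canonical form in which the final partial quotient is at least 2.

[10; 1, 2, 1, 3, 1, 2]

⌊569/53⌋ = 10, remainder 39
⌊53/39⌋ = 1, remainder 14
⌊39/14⌋ = 2, remainder 11
⌊14/11⌋ = 1, remainder 3
⌊11/3⌋ = 3, remainder 2
⌊3/2⌋ = 1, remainder 1
⌊2/1⌋ = 2, remainder 0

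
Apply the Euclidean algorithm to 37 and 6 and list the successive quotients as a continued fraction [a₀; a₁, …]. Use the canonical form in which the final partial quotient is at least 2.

[6; 6]

Repeatedly divide and take the remainder:
⌊37/6⌋ = 6, remainder 1
⌊6/1⌋ = 6, remainder 0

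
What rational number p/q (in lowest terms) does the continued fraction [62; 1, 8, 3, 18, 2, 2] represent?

164842/2621

Compute successive convergents:
a_0 = 62: 62/1
a_1 = 1: 63/1
a_2 = 8: 566/9
a_3 = 3: 1761/28
a_4 = 18: 32264/513
a_5 = 2: 66289/1054
a_6 = 2: 164842/2621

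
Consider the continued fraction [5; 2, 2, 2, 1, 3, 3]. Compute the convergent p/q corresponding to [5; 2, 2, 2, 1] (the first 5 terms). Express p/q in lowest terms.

Work from the innermost term outward:
Start with 1.
2 + 1/(1/1) = 2 + 1/1 = 3/1
2 + 1/(3/1) = 2 + 1/3 = 7/3
2 + 1/(7/3) = 2 + 3/7 = 17/7
5 + 1/(17/7) = 5 + 7/17 = 92/17

92/17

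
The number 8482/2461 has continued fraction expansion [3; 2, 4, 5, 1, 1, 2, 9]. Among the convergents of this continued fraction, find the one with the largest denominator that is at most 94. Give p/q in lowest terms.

a_0 = 3: 3/1  (≤ bound)
a_1 = 2: 7/2  (≤ bound)
a_2 = 4: 31/9  (≤ bound)
a_3 = 5: 162/47  (≤ bound)
a_4 = 1: 193/56  (≤ bound)
a_5 = 1: 355/103  (> 94, stop)

193/56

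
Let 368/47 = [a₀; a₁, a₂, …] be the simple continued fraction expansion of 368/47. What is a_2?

4

Repeatedly divide and take the remainder:
⌊368/47⌋ = 7, remainder 39
⌊47/39⌋ = 1, remainder 8
⌊39/8⌋ = 4, remainder 7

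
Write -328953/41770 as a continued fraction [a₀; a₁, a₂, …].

-328953 ÷ 41770 → quotient -8, remainder 5207
41770 ÷ 5207 → quotient 8, remainder 114
5207 ÷ 114 → quotient 45, remainder 77
114 ÷ 77 → quotient 1, remainder 37
77 ÷ 37 → quotient 2, remainder 3
37 ÷ 3 → quotient 12, remainder 1
3 ÷ 1 → quotient 3, remainder 0

[-8; 8, 45, 1, 2, 12, 3]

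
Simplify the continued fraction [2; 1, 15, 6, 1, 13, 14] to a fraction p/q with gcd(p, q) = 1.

64746/22037

Use the convergent recurrence hₖ = aₖ·hₖ₋₁ + hₖ₋₂ (and likewise for the denominators kₖ):
a_0 = 2: 2/1
a_1 = 1: 3/1
a_2 = 15: 47/16
a_3 = 6: 285/97
a_4 = 1: 332/113
a_5 = 13: 4601/1566
a_6 = 14: 64746/22037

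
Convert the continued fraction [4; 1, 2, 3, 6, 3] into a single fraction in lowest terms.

a_0 = 4: 4/1
a_1 = 1: 5/1
a_2 = 2: 14/3
a_3 = 3: 47/10
a_4 = 6: 296/63
a_5 = 3: 935/199

935/199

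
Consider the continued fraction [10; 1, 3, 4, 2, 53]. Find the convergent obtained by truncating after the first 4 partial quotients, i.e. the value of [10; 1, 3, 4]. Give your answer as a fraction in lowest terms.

Start with 4.
3 + 1/(4/1) = 3 + 1/4 = 13/4
1 + 1/(13/4) = 1 + 4/13 = 17/13
10 + 1/(17/13) = 10 + 13/17 = 183/17

183/17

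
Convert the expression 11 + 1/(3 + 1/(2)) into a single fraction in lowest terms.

79/7

Compute successive convergents:
a_0 = 11: 11/1
a_1 = 3: 34/3
a_2 = 2: 79/7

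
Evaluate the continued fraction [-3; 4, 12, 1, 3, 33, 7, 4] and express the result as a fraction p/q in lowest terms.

Start with 4.
7 + 1/(4/1) = 7 + 1/4 = 29/4
33 + 1/(29/4) = 33 + 4/29 = 961/29
3 + 1/(961/29) = 3 + 29/961 = 2912/961
1 + 1/(2912/961) = 1 + 961/2912 = 3873/2912
12 + 1/(3873/2912) = 12 + 2912/3873 = 49388/3873
4 + 1/(49388/3873) = 4 + 3873/49388 = 201425/49388
-3 + 1/(201425/49388) = -3 + 49388/201425 = -554887/201425

-554887/201425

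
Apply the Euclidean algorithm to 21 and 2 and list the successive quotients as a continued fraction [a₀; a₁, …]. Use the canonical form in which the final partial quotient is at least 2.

21 ÷ 2 → quotient 10, remainder 1
2 ÷ 1 → quotient 2, remainder 0

[10; 2]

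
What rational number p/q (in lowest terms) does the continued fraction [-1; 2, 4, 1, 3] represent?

-23/42

Start with 3.
1 + 1/(3/1) = 1 + 1/3 = 4/3
4 + 1/(4/3) = 4 + 3/4 = 19/4
2 + 1/(19/4) = 2 + 4/19 = 42/19
-1 + 1/(42/19) = -1 + 19/42 = -23/42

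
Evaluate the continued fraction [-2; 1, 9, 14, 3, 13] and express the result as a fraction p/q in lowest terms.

Use the convergent recurrence hₖ = aₖ·hₖ₋₁ + hₖ₋₂ (and likewise for the denominators kₖ):
a_0 = -2: -2/1
a_1 = 1: -1/1
a_2 = 9: -11/10
a_3 = 14: -155/141
a_4 = 3: -476/433
a_5 = 13: -6343/5770

-6343/5770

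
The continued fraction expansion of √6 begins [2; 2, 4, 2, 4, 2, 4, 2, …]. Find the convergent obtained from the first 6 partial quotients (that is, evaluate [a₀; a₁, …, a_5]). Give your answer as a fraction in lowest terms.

a_0 = 2: 2/1
a_1 = 2: 5/2
a_2 = 4: 22/9
a_3 = 2: 49/20
a_4 = 4: 218/89
a_5 = 2: 485/198

485/198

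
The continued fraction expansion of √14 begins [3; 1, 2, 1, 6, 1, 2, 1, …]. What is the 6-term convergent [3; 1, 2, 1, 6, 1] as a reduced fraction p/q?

116/31

Start with 1.
6 + 1/(1/1) = 6 + 1/1 = 7/1
1 + 1/(7/1) = 1 + 1/7 = 8/7
2 + 1/(8/7) = 2 + 7/8 = 23/8
1 + 1/(23/8) = 1 + 8/23 = 31/23
3 + 1/(31/23) = 3 + 23/31 = 116/31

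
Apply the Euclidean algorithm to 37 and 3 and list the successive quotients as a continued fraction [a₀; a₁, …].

37 ÷ 3 → quotient 12, remainder 1
3 ÷ 1 → quotient 3, remainder 0

[12; 3]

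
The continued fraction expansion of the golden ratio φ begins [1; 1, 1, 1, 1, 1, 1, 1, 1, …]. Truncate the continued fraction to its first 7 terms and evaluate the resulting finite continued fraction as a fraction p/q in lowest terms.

21/13

Start with 1.
1 + 1/(1/1) = 1 + 1/1 = 2/1
1 + 1/(2/1) = 1 + 1/2 = 3/2
1 + 1/(3/2) = 1 + 2/3 = 5/3
1 + 1/(5/3) = 1 + 3/5 = 8/5
1 + 1/(8/5) = 1 + 5/8 = 13/8
1 + 1/(13/8) = 1 + 8/13 = 21/13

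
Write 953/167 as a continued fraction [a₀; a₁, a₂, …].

953 = 5·167 + 118, so a_0 = 5
167 = 1·118 + 49, so a_1 = 1
118 = 2·49 + 20, so a_2 = 2
49 = 2·20 + 9, so a_3 = 2
20 = 2·9 + 2, so a_4 = 2
9 = 4·2 + 1, so a_5 = 4
2 = 2·1 + 0, so a_6 = 2

[5; 1, 2, 2, 2, 4, 2]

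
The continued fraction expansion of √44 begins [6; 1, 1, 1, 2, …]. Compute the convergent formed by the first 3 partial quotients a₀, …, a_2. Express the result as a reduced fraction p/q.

13/2

a_0 = 6: 6/1
a_1 = 1: 7/1
a_2 = 1: 13/2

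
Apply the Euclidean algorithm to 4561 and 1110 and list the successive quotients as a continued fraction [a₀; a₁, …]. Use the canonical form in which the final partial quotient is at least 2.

[4; 9, 5, 1, 3, 5]

⌊4561/1110⌋ = 4, remainder 121
⌊1110/121⌋ = 9, remainder 21
⌊121/21⌋ = 5, remainder 16
⌊21/16⌋ = 1, remainder 5
⌊16/5⌋ = 3, remainder 1
⌊5/1⌋ = 5, remainder 0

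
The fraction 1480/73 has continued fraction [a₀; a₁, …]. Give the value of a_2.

Run the Euclidean algorithm, recording each quotient:
1480 ÷ 73 → quotient 20, remainder 20
73 ÷ 20 → quotient 3, remainder 13
20 ÷ 13 → quotient 1, remainder 7

1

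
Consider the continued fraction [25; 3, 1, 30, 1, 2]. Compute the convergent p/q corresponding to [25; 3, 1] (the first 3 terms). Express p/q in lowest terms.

a_0 = 25: 25/1
a_1 = 3: 76/3
a_2 = 1: 101/4

101/4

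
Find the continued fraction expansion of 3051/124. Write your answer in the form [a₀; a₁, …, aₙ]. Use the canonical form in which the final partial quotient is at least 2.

[24; 1, 1, 1, 1, 7, 1, 2]

3051 ÷ 124 → quotient 24, remainder 75
124 ÷ 75 → quotient 1, remainder 49
75 ÷ 49 → quotient 1, remainder 26
49 ÷ 26 → quotient 1, remainder 23
26 ÷ 23 → quotient 1, remainder 3
23 ÷ 3 → quotient 7, remainder 2
3 ÷ 2 → quotient 1, remainder 1
2 ÷ 1 → quotient 2, remainder 0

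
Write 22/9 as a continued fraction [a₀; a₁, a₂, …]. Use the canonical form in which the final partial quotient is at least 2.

[2; 2, 4]

Apply division with remainder until the remainder is 0:
22 = 2·9 + 4, so a_0 = 2
9 = 2·4 + 1, so a_1 = 2
4 = 4·1 + 0, so a_2 = 4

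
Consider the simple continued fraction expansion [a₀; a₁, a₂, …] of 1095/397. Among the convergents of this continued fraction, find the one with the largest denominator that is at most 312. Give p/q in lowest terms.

a_0 = 2: 2/1  (≤ bound)
a_1 = 1: 3/1  (≤ bound)
a_2 = 3: 11/4  (≤ bound)
a_3 = 7: 80/29  (≤ bound)
a_4 = 2: 171/62  (≤ bound)
a_5 = 1: 251/91  (≤ bound)
a_6 = 1: 422/153  (≤ bound)
a_7 = 2: 1095/397  (> 312, stop)

422/153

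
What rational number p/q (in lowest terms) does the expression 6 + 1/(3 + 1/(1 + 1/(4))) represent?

119/19

Build up convergents one term at a time:
a_0 = 6: 6/1
a_1 = 3: 19/3
a_2 = 1: 25/4
a_3 = 4: 119/19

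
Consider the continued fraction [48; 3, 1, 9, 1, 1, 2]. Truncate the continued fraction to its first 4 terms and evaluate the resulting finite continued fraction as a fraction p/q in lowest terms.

Start with 9.
1 + 1/(9/1) = 1 + 1/9 = 10/9
3 + 1/(10/9) = 3 + 9/10 = 39/10
48 + 1/(39/10) = 48 + 10/39 = 1882/39

1882/39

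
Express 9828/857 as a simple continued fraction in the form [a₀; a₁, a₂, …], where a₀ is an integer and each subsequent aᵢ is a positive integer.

Repeatedly divide and take the remainder:
⌊9828/857⌋ = 11, remainder 401
⌊857/401⌋ = 2, remainder 55
⌊401/55⌋ = 7, remainder 16
⌊55/16⌋ = 3, remainder 7
⌊16/7⌋ = 2, remainder 2
⌊7/2⌋ = 3, remainder 1
⌊2/1⌋ = 2, remainder 0

[11; 2, 7, 3, 2, 3, 2]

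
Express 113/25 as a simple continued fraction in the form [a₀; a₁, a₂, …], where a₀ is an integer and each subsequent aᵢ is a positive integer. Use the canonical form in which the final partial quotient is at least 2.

113 ÷ 25 → quotient 4, remainder 13
25 ÷ 13 → quotient 1, remainder 12
13 ÷ 12 → quotient 1, remainder 1
12 ÷ 1 → quotient 12, remainder 0

[4; 1, 1, 12]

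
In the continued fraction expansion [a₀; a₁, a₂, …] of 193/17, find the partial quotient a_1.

2

193 ÷ 17 → quotient 11, remainder 6
17 ÷ 6 → quotient 2, remainder 5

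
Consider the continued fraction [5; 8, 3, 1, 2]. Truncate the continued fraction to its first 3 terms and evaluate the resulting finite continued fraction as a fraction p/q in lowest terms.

128/25

Start with 3.
8 + 1/(3/1) = 8 + 1/3 = 25/3
5 + 1/(25/3) = 5 + 3/25 = 128/25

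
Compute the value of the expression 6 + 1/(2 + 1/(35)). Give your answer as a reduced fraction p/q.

Start with 35.
2 + 1/(35/1) = 2 + 1/35 = 71/35
6 + 1/(71/35) = 6 + 35/71 = 461/71

461/71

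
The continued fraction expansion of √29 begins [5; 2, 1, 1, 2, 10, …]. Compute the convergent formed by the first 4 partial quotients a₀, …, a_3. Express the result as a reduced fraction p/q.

27/5

a_0 = 5: 5/1
a_1 = 2: 11/2
a_2 = 1: 16/3
a_3 = 1: 27/5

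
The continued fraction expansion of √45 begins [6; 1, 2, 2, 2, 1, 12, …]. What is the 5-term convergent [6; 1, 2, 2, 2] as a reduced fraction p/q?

114/17

Compute successive convergents:
a_0 = 6: 6/1
a_1 = 1: 7/1
a_2 = 2: 20/3
a_3 = 2: 47/7
a_4 = 2: 114/17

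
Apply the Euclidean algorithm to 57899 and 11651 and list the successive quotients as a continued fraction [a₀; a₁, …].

[4; 1, 31, 1, 2, 1, 2, 32]

Apply division with remainder until the remainder is 0:
57899 ÷ 11651 → quotient 4, remainder 11295
11651 ÷ 11295 → quotient 1, remainder 356
11295 ÷ 356 → quotient 31, remainder 259
356 ÷ 259 → quotient 1, remainder 97
259 ÷ 97 → quotient 2, remainder 65
97 ÷ 65 → quotient 1, remainder 32
65 ÷ 32 → quotient 2, remainder 1
32 ÷ 1 → quotient 32, remainder 0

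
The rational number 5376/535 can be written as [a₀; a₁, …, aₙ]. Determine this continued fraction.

[10; 20, 1, 1, 2, 1, 3]

Apply division with remainder until the remainder is 0:
5376 = 10·535 + 26, so a_0 = 10
535 = 20·26 + 15, so a_1 = 20
26 = 1·15 + 11, so a_2 = 1
15 = 1·11 + 4, so a_3 = 1
11 = 2·4 + 3, so a_4 = 2
4 = 1·3 + 1, so a_5 = 1
3 = 3·1 + 0, so a_6 = 3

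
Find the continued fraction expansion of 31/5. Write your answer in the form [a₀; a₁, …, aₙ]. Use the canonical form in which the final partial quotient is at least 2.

Repeatedly divide and take the remainder:
31 ÷ 5 → quotient 6, remainder 1
5 ÷ 1 → quotient 5, remainder 0

[6; 5]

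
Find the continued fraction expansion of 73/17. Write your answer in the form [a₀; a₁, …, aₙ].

Run the Euclidean algorithm, recording each quotient:
73 = 4·17 + 5, so a_0 = 4
17 = 3·5 + 2, so a_1 = 3
5 = 2·2 + 1, so a_2 = 2
2 = 2·1 + 0, so a_3 = 2

[4; 3, 2, 2]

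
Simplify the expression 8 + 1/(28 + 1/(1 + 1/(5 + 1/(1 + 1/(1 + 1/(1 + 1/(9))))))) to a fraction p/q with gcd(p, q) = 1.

Start with 9.
1 + 1/(9/1) = 1 + 1/9 = 10/9
1 + 1/(10/9) = 1 + 9/10 = 19/10
1 + 1/(19/10) = 1 + 10/19 = 29/19
5 + 1/(29/19) = 5 + 19/29 = 164/29
1 + 1/(164/29) = 1 + 29/164 = 193/164
28 + 1/(193/164) = 28 + 164/193 = 5568/193
8 + 1/(5568/193) = 8 + 193/5568 = 44737/5568

44737/5568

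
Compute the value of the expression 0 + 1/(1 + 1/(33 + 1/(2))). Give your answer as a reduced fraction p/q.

67/69

Collapse the nested fraction from the inside out:
Start with 2.
33 + 1/(2/1) = 33 + 1/2 = 67/2
1 + 1/(67/2) = 1 + 2/67 = 69/67
0 + 1/(69/67) = 0 + 67/69 = 67/69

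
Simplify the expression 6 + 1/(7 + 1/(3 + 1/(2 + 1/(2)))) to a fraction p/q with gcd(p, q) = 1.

761/124

Compute successive convergents:
a_0 = 6: 6/1
a_1 = 7: 43/7
a_2 = 3: 135/22
a_3 = 2: 313/51
a_4 = 2: 761/124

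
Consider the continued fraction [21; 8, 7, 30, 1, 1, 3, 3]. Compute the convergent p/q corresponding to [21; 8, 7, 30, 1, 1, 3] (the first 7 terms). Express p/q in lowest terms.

258839/12254

a_0 = 21: 21/1
a_1 = 8: 169/8
a_2 = 7: 1204/57
a_3 = 30: 36289/1718
a_4 = 1: 37493/1775
a_5 = 1: 73782/3493
a_6 = 3: 258839/12254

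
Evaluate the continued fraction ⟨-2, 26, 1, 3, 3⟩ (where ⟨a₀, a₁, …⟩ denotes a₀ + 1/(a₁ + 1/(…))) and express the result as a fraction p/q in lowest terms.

Start with 3.
3 + 1/(3/1) = 3 + 1/3 = 10/3
1 + 1/(10/3) = 1 + 3/10 = 13/10
26 + 1/(13/10) = 26 + 10/13 = 348/13
-2 + 1/(348/13) = -2 + 13/348 = -683/348

-683/348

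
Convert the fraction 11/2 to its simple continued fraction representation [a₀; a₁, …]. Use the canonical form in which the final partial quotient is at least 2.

[5; 2]

Repeatedly divide and take the remainder:
⌊11/2⌋ = 5, remainder 1
⌊2/1⌋ = 2, remainder 0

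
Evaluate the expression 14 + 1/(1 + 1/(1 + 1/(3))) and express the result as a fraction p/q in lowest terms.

102/7

Start with 3.
1 + 1/(3/1) = 1 + 1/3 = 4/3
1 + 1/(4/3) = 1 + 3/4 = 7/4
14 + 1/(7/4) = 14 + 4/7 = 102/7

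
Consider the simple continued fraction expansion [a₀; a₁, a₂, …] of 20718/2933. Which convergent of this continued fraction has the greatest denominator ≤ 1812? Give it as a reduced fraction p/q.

2105/298

a_0 = 7: 7/1  (≤ bound)
a_1 = 15: 106/15  (≤ bound)
a_2 = 1: 113/16  (≤ bound)
a_3 = 2: 332/47  (≤ bound)
a_4 = 5: 1773/251  (≤ bound)
a_5 = 1: 2105/298  (≤ bound)
a_6 = 9: 20718/2933  (> 1812, stop)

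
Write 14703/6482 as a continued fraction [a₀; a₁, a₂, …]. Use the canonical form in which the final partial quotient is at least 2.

[2; 3, 1, 2, 1, 2, 52, 3]

Apply division with remainder until the remainder is 0:
14703 ÷ 6482 → quotient 2, remainder 1739
6482 ÷ 1739 → quotient 3, remainder 1265
1739 ÷ 1265 → quotient 1, remainder 474
1265 ÷ 474 → quotient 2, remainder 317
474 ÷ 317 → quotient 1, remainder 157
317 ÷ 157 → quotient 2, remainder 3
157 ÷ 3 → quotient 52, remainder 1
3 ÷ 1 → quotient 3, remainder 0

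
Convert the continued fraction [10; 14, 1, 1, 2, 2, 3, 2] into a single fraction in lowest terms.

13804/1371

Compute successive convergents:
a_0 = 10: 10/1
a_1 = 14: 141/14
a_2 = 1: 151/15
a_3 = 1: 292/29
a_4 = 2: 735/73
a_5 = 2: 1762/175
a_6 = 3: 6021/598
a_7 = 2: 13804/1371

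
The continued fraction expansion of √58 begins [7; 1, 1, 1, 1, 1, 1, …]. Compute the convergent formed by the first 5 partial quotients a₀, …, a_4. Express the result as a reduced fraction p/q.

a_0 = 7: 7/1
a_1 = 1: 8/1
a_2 = 1: 15/2
a_3 = 1: 23/3
a_4 = 1: 38/5

38/5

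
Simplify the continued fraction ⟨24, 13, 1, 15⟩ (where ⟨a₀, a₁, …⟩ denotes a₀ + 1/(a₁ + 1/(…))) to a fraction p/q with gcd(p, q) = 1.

Starting at the tail and folding back:
Start with 15.
1 + 1/(15/1) = 1 + 1/15 = 16/15
13 + 1/(16/15) = 13 + 15/16 = 223/16
24 + 1/(223/16) = 24 + 16/223 = 5368/223

5368/223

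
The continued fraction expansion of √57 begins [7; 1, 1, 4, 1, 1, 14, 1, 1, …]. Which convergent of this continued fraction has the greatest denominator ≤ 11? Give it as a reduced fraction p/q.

a_0 = 7: 7/1  (≤ bound)
a_1 = 1: 8/1  (≤ bound)
a_2 = 1: 15/2  (≤ bound)
a_3 = 4: 68/9  (≤ bound)
a_4 = 1: 83/11  (≤ bound)
a_5 = 1: 151/20  (> 11, stop)

83/11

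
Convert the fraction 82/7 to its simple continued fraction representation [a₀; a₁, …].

[11; 1, 2, 2]

82 ÷ 7 → quotient 11, remainder 5
7 ÷ 5 → quotient 1, remainder 2
5 ÷ 2 → quotient 2, remainder 1
2 ÷ 1 → quotient 2, remainder 0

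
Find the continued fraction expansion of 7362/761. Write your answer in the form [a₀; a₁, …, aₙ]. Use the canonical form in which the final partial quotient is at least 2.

Apply division with remainder until the remainder is 0:
7362 ÷ 761 → quotient 9, remainder 513
761 ÷ 513 → quotient 1, remainder 248
513 ÷ 248 → quotient 2, remainder 17
248 ÷ 17 → quotient 14, remainder 10
17 ÷ 10 → quotient 1, remainder 7
10 ÷ 7 → quotient 1, remainder 3
7 ÷ 3 → quotient 2, remainder 1
3 ÷ 1 → quotient 3, remainder 0

[9; 1, 2, 14, 1, 1, 2, 3]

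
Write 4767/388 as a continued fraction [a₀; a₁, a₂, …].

⌊4767/388⌋ = 12, remainder 111
⌊388/111⌋ = 3, remainder 55
⌊111/55⌋ = 2, remainder 1
⌊55/1⌋ = 55, remainder 0

[12; 3, 2, 55]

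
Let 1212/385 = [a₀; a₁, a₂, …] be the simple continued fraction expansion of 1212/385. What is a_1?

6

1212 ÷ 385 → quotient 3, remainder 57
385 ÷ 57 → quotient 6, remainder 43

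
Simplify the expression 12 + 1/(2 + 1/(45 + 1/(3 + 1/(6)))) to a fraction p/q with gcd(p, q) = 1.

Build up convergents one term at a time:
a_0 = 12: 12/1
a_1 = 2: 25/2
a_2 = 45: 1137/91
a_3 = 3: 3436/275
a_4 = 6: 21753/1741

21753/1741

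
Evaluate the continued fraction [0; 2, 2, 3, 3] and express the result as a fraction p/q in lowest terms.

Start with 3.
3 + 1/(3/1) = 3 + 1/3 = 10/3
2 + 1/(10/3) = 2 + 3/10 = 23/10
2 + 1/(23/10) = 2 + 10/23 = 56/23
0 + 1/(56/23) = 0 + 23/56 = 23/56

23/56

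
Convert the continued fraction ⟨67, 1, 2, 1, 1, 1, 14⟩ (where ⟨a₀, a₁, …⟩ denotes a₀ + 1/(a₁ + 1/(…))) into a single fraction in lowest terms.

10904/161

Start with 14.
1 + 1/(14/1) = 1 + 1/14 = 15/14
1 + 1/(15/14) = 1 + 14/15 = 29/15
1 + 1/(29/15) = 1 + 15/29 = 44/29
2 + 1/(44/29) = 2 + 29/44 = 117/44
1 + 1/(117/44) = 1 + 44/117 = 161/117
67 + 1/(161/117) = 67 + 117/161 = 10904/161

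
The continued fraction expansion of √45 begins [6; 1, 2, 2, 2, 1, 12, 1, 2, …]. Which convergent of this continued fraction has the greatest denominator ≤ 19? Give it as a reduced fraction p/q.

114/17

a_0 = 6: 6/1  (≤ bound)
a_1 = 1: 7/1  (≤ bound)
a_2 = 2: 20/3  (≤ bound)
a_3 = 2: 47/7  (≤ bound)
a_4 = 2: 114/17  (≤ bound)
a_5 = 1: 161/24  (> 19, stop)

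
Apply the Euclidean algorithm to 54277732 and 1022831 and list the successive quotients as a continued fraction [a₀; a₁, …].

[53; 15, 9, 33, 3, 5, 1, 11]

⌊54277732/1022831⌋ = 53, remainder 67689
⌊1022831/67689⌋ = 15, remainder 7496
⌊67689/7496⌋ = 9, remainder 225
⌊7496/225⌋ = 33, remainder 71
⌊225/71⌋ = 3, remainder 12
⌊71/12⌋ = 5, remainder 11
⌊12/11⌋ = 1, remainder 1
⌊11/1⌋ = 11, remainder 0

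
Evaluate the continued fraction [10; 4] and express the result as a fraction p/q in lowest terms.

41/4

Start with 4.
10 + 1/(4/1) = 10 + 1/4 = 41/4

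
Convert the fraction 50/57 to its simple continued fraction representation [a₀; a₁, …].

⌊50/57⌋ = 0, remainder 50
⌊57/50⌋ = 1, remainder 7
⌊50/7⌋ = 7, remainder 1
⌊7/1⌋ = 7, remainder 0

[0; 1, 7, 7]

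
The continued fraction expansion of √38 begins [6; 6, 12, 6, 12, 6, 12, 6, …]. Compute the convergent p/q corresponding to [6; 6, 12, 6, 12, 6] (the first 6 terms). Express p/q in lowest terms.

a_0 = 6: 6/1
a_1 = 6: 37/6
a_2 = 12: 450/73
a_3 = 6: 2737/444
a_4 = 12: 33294/5401
a_5 = 6: 202501/32850

202501/32850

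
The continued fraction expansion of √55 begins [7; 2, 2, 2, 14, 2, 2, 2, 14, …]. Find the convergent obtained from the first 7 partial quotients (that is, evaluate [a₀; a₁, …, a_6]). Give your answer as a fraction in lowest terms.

Work from the innermost term outward:
Start with 2.
2 + 1/(2/1) = 2 + 1/2 = 5/2
14 + 1/(5/2) = 14 + 2/5 = 72/5
2 + 1/(72/5) = 2 + 5/72 = 149/72
2 + 1/(149/72) = 2 + 72/149 = 370/149
2 + 1/(370/149) = 2 + 149/370 = 889/370
7 + 1/(889/370) = 7 + 370/889 = 6593/889

6593/889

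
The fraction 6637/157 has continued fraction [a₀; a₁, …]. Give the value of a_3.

1

6637 ÷ 157 → quotient 42, remainder 43
157 ÷ 43 → quotient 3, remainder 28
43 ÷ 28 → quotient 1, remainder 15
28 ÷ 15 → quotient 1, remainder 13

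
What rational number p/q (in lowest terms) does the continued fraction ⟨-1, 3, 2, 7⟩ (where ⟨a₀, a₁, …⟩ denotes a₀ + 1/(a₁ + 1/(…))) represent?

-37/52

a_0 = -1: -1/1
a_1 = 3: -2/3
a_2 = 2: -5/7
a_3 = 7: -37/52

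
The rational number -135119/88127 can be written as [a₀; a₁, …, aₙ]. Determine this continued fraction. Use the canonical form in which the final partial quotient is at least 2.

⌊-135119/88127⌋ = -2, remainder 41135
⌊88127/41135⌋ = 2, remainder 5857
⌊41135/5857⌋ = 7, remainder 136
⌊5857/136⌋ = 43, remainder 9
⌊136/9⌋ = 15, remainder 1
⌊9/1⌋ = 9, remainder 0

[-2; 2, 7, 43, 15, 9]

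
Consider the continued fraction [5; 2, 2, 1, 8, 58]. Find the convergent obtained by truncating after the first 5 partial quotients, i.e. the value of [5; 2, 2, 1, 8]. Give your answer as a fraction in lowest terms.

Start with 8.
1 + 1/(8/1) = 1 + 1/8 = 9/8
2 + 1/(9/8) = 2 + 8/9 = 26/9
2 + 1/(26/9) = 2 + 9/26 = 61/26
5 + 1/(61/26) = 5 + 26/61 = 331/61

331/61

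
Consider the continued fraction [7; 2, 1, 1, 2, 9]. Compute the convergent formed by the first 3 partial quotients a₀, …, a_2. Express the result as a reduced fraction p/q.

22/3

Start with 1.
2 + 1/(1/1) = 2 + 1/1 = 3/1
7 + 1/(3/1) = 7 + 1/3 = 22/3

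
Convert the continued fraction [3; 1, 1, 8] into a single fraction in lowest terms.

Start with 8.
1 + 1/(8/1) = 1 + 1/8 = 9/8
1 + 1/(9/8) = 1 + 8/9 = 17/9
3 + 1/(17/9) = 3 + 9/17 = 60/17

60/17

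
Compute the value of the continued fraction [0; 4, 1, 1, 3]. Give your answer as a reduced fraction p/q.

7/32

Collapse the nested fraction from the inside out:
Start with 3.
1 + 1/(3/1) = 1 + 1/3 = 4/3
1 + 1/(4/3) = 1 + 3/4 = 7/4
4 + 1/(7/4) = 4 + 4/7 = 32/7
0 + 1/(32/7) = 0 + 7/32 = 7/32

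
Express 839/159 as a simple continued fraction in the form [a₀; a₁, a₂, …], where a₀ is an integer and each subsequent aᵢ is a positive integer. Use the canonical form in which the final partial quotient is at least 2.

[5; 3, 1, 1, 1, 1, 2, 3]

⌊839/159⌋ = 5, remainder 44
⌊159/44⌋ = 3, remainder 27
⌊44/27⌋ = 1, remainder 17
⌊27/17⌋ = 1, remainder 10
⌊17/10⌋ = 1, remainder 7
⌊10/7⌋ = 1, remainder 3
⌊7/3⌋ = 2, remainder 1
⌊3/1⌋ = 3, remainder 0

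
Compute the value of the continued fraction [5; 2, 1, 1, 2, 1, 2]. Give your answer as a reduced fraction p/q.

264/49

Use the convergent recurrence hₖ = aₖ·hₖ₋₁ + hₖ₋₂ (and likewise for the denominators kₖ):
a_0 = 5: 5/1
a_1 = 2: 11/2
a_2 = 1: 16/3
a_3 = 1: 27/5
a_4 = 2: 70/13
a_5 = 1: 97/18
a_6 = 2: 264/49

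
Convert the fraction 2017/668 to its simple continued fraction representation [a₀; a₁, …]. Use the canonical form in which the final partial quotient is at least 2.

[3; 51, 2, 1, 1, 2]

⌊2017/668⌋ = 3, remainder 13
⌊668/13⌋ = 51, remainder 5
⌊13/5⌋ = 2, remainder 3
⌊5/3⌋ = 1, remainder 2
⌊3/2⌋ = 1, remainder 1
⌊2/1⌋ = 2, remainder 0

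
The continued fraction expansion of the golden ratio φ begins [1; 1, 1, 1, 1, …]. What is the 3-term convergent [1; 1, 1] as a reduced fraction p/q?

3/2

a_0 = 1: 1/1
a_1 = 1: 2/1
a_2 = 1: 3/2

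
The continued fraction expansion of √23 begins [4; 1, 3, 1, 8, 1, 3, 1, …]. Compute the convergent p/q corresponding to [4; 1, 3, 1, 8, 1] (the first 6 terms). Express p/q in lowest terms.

235/49

a_0 = 4: 4/1
a_1 = 1: 5/1
a_2 = 3: 19/4
a_3 = 1: 24/5
a_4 = 8: 211/44
a_5 = 1: 235/49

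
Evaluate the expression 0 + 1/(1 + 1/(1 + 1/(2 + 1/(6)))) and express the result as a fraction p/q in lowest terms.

Work from the innermost term outward:
Start with 6.
2 + 1/(6/1) = 2 + 1/6 = 13/6
1 + 1/(13/6) = 1 + 6/13 = 19/13
1 + 1/(19/13) = 1 + 13/19 = 32/19
0 + 1/(32/19) = 0 + 19/32 = 19/32

19/32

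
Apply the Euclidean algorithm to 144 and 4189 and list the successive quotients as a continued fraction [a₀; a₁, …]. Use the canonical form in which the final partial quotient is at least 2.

[0; 29, 11, 13]

Repeatedly divide and take the remainder:
144 ÷ 4189 → quotient 0, remainder 144
4189 ÷ 144 → quotient 29, remainder 13
144 ÷ 13 → quotient 11, remainder 1
13 ÷ 1 → quotient 13, remainder 0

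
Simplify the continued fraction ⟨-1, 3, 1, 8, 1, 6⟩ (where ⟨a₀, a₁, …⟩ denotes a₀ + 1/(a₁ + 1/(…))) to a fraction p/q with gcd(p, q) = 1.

Start with 6.
1 + 1/(6/1) = 1 + 1/6 = 7/6
8 + 1/(7/6) = 8 + 6/7 = 62/7
1 + 1/(62/7) = 1 + 7/62 = 69/62
3 + 1/(69/62) = 3 + 62/69 = 269/69
-1 + 1/(269/69) = -1 + 69/269 = -200/269

-200/269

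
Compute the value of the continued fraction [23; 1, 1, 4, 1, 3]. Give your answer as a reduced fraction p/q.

989/42

Work from the innermost term outward:
Start with 3.
1 + 1/(3/1) = 1 + 1/3 = 4/3
4 + 1/(4/3) = 4 + 3/4 = 19/4
1 + 1/(19/4) = 1 + 4/19 = 23/19
1 + 1/(23/19) = 1 + 19/23 = 42/23
23 + 1/(42/23) = 23 + 23/42 = 989/42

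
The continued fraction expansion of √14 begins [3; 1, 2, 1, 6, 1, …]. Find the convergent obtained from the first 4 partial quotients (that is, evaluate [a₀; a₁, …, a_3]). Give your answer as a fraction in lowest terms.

a_0 = 3: 3/1
a_1 = 1: 4/1
a_2 = 2: 11/3
a_3 = 1: 15/4

15/4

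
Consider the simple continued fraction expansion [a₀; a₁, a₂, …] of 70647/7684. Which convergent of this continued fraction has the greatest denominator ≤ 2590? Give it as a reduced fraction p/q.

List convergents until the denominator exceeds the bound:
a_0 = 9: 9/1  (≤ bound)
a_1 = 5: 46/5  (≤ bound)
a_2 = 6: 285/31  (≤ bound)
a_3 = 1: 331/36  (≤ bound)
a_4 = 1: 616/67  (≤ bound)
a_5 = 22: 13883/1510  (≤ bound)
a_6 = 2: 28382/3087  (> 2590, stop)

13883/1510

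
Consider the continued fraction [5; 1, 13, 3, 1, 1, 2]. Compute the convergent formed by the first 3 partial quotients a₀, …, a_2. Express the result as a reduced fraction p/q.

83/14

Starting at the tail and folding back:
Start with 13.
1 + 1/(13/1) = 1 + 1/13 = 14/13
5 + 1/(14/13) = 5 + 13/14 = 83/14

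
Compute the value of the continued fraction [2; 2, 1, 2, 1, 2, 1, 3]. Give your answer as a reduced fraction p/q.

362/153

Start with 3.
1 + 1/(3/1) = 1 + 1/3 = 4/3
2 + 1/(4/3) = 2 + 3/4 = 11/4
1 + 1/(11/4) = 1 + 4/11 = 15/11
2 + 1/(15/11) = 2 + 11/15 = 41/15
1 + 1/(41/15) = 1 + 15/41 = 56/41
2 + 1/(56/41) = 2 + 41/56 = 153/56
2 + 1/(153/56) = 2 + 56/153 = 362/153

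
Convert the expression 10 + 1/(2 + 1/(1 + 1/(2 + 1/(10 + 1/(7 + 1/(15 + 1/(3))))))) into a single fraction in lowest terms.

Build up convergents one term at a time:
a_0 = 10: 10/1
a_1 = 2: 21/2
a_2 = 1: 31/3
a_3 = 2: 83/8
a_4 = 10: 861/83
a_5 = 7: 6110/589
a_6 = 15: 92511/8918
a_7 = 3: 283643/27343

283643/27343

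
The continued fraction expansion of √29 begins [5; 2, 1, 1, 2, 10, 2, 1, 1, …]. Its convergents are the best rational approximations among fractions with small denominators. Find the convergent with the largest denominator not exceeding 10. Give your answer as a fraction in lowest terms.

List convergents until the denominator exceeds the bound:
a_0 = 5: 5/1  (≤ bound)
a_1 = 2: 11/2  (≤ bound)
a_2 = 1: 16/3  (≤ bound)
a_3 = 1: 27/5  (≤ bound)
a_4 = 2: 70/13  (> 10, stop)

27/5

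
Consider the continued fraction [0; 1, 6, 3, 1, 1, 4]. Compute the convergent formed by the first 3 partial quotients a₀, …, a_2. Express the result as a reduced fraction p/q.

Start with 6.
1 + 1/(6/1) = 1 + 1/6 = 7/6
0 + 1/(7/6) = 0 + 6/7 = 6/7

6/7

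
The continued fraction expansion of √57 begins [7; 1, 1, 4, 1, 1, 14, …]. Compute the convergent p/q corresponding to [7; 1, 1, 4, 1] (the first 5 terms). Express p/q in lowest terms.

Starting at the tail and folding back:
Start with 1.
4 + 1/(1/1) = 4 + 1/1 = 5/1
1 + 1/(5/1) = 1 + 1/5 = 6/5
1 + 1/(6/5) = 1 + 5/6 = 11/6
7 + 1/(11/6) = 7 + 6/11 = 83/11

83/11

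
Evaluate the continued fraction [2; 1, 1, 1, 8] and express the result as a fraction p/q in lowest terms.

Work from the innermost term outward:
Start with 8.
1 + 1/(8/1) = 1 + 1/8 = 9/8
1 + 1/(9/8) = 1 + 8/9 = 17/9
1 + 1/(17/9) = 1 + 9/17 = 26/17
2 + 1/(26/17) = 2 + 17/26 = 69/26

69/26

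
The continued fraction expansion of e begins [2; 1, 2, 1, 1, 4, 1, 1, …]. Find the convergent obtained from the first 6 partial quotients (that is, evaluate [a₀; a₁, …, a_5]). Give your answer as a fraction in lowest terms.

Compute successive convergents:
a_0 = 2: 2/1
a_1 = 1: 3/1
a_2 = 2: 8/3
a_3 = 1: 11/4
a_4 = 1: 19/7
a_5 = 4: 87/32

87/32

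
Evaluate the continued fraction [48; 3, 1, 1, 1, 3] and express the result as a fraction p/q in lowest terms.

1931/40

Start with 3.
1 + 1/(3/1) = 1 + 1/3 = 4/3
1 + 1/(4/3) = 1 + 3/4 = 7/4
1 + 1/(7/4) = 1 + 4/7 = 11/7
3 + 1/(11/7) = 3 + 7/11 = 40/11
48 + 1/(40/11) = 48 + 11/40 = 1931/40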